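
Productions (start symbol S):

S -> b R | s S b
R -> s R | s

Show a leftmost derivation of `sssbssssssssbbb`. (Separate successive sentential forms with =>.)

S => sSb   [S -> s S b]
sSb => ssSbb   [S -> s S b]
ssSbb => sssSbbb   [S -> s S b]
sssSbbb => sssbRbbb   [S -> b R]
sssbRbbb => sssbsRbbb   [R -> s R]
sssbsRbbb => sssbssRbbb   [R -> s R]
sssbssRbbb => sssbsssRbbb   [R -> s R]
sssbsssRbbb => sssbssssRbbb   [R -> s R]
sssbssssRbbb => sssbsssssRbbb   [R -> s R]
sssbsssssRbbb => sssbssssssRbbb   [R -> s R]
sssbssssssRbbb => sssbsssssssRbbb   [R -> s R]
sssbsssssssRbbb => sssbssssssssbbb   [R -> s]

S => sSb => ssSbb => sssSbbb => sssbRbbb => sssbsRbbb => sssbssRbbb => sssbsssRbbb => sssbssssRbbb => sssbsssssRbbb => sssbssssssRbbb => sssbsssssssRbbb => sssbssssssssbbb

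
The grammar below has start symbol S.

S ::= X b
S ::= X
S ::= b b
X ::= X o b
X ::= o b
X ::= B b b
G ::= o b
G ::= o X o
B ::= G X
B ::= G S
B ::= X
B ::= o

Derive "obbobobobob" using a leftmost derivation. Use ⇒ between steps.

S ⇒ X ⇒ Xob ⇒ Xobob ⇒ Xobobob ⇒ Xobobobob ⇒ Bbbobobobob ⇒ obbobobobob

S ⇒ X   [S ::= X]
X ⇒ Xob   [X ::= X o b]
Xob ⇒ Xobob   [X ::= X o b]
Xobob ⇒ Xobobob   [X ::= X o b]
Xobobob ⇒ Xobobobob   [X ::= X o b]
Xobobobob ⇒ Bbbobobobob   [X ::= B b b]
Bbbobobobob ⇒ obbobobobob   [B ::= o]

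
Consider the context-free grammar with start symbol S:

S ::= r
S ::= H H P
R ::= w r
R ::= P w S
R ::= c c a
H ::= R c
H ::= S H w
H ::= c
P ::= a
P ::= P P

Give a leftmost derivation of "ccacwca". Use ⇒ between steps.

S ⇒ HHP ⇒ SHwHP ⇒ HHPHwHP ⇒ cHPHwHP ⇒ ccPHwHP ⇒ ccaHwHP ⇒ ccacwHP ⇒ ccacwcP ⇒ ccacwca

S ⇒ HHP   [S ::= H H P]
HHP ⇒ SHwHP   [H ::= S H w]
SHwHP ⇒ HHPHwHP   [S ::= H H P]
HHPHwHP ⇒ cHPHwHP   [H ::= c]
cHPHwHP ⇒ ccPHwHP   [H ::= c]
ccPHwHP ⇒ ccaHwHP   [P ::= a]
ccaHwHP ⇒ ccacwHP   [H ::= c]
ccacwHP ⇒ ccacwcP   [H ::= c]
ccacwcP ⇒ ccacwca   [P ::= a]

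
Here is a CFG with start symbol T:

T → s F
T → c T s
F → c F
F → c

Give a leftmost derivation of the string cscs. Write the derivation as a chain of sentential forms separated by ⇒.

T ⇒ cTs ⇒ csFs ⇒ cscs

T ⇒ cTs   [T → c T s]
cTs ⇒ csFs   [T → s F]
csFs ⇒ cscs   [F → c]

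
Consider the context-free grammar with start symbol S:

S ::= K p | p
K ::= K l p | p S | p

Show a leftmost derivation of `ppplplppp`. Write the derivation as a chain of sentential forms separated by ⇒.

S ⇒ Kp   [S ::= K p]
Kp ⇒ pSp   [K ::= p S]
pSp ⇒ pKpp   [S ::= K p]
pKpp ⇒ pKlppp   [K ::= K l p]
pKlppp ⇒ pKlplppp   [K ::= K l p]
pKlplppp ⇒ ppSlplppp   [K ::= p S]
ppSlplppp ⇒ ppplplppp   [S ::= p]

S⇒Kp⇒pSp⇒pKpp⇒pKlppp⇒pKlplppp⇒ppSlplppp⇒ppplplppp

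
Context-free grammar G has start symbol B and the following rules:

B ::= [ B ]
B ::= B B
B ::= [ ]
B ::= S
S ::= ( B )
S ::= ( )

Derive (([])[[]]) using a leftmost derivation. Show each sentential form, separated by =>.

B => S => (B) => (BB) => (SB) => ((B)B) => (([])B) => (([])[B]) => (([])[[]])

B => S   [B ::= S]
S => (B)   [S ::= ( B )]
(B) => (BB)   [B ::= B B]
(BB) => (SB)   [B ::= S]
(SB) => ((B)B)   [S ::= ( B )]
((B)B) => (([])B)   [B ::= [ ]]
(([])B) => (([])[B])   [B ::= [ B ]]
(([])[B]) => (([])[[]])   [B ::= [ ]]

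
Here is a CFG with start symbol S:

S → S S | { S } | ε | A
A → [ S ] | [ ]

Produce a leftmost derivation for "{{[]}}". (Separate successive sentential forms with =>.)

S => {S} => {SS} => {{S}S} => {{SS}S} => {{SSS}S} => {{ASS}S} => {{[]SS}S} => {{[]S}S} => {{[]}S} => {{[]}}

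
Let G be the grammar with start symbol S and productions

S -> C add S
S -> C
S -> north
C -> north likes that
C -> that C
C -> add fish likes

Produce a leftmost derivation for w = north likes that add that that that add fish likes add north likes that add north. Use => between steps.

S => C add S => north likes that add S => north likes that add C add S => north likes that add that C add S => north likes that add that that C add S => north likes that add that that that C add S => north likes that add that that that add fish likes add S => north likes that add that that that add fish likes add C add S => north likes that add that that that add fish likes add north likes that add S => north likes that add that that that add fish likes add north likes that add north

S => C add S   [S -> C add S]
C add S => north likes that add S   [C -> north likes that]
north likes that add S => north likes that add C add S   [S -> C add S]
north likes that add C add S => north likes that add that C add S   [C -> that C]
north likes that add that C add S => north likes that add that that C add S   [C -> that C]
north likes that add that that C add S => north likes that add that that that C add S   [C -> that C]
north likes that add that that that C add S => north likes that add that that that add fish likes add S   [C -> add fish likes]
north likes that add that that that add fish likes add S => north likes that add that that that add fish likes add C add S   [S -> C add S]
north likes that add that that that add fish likes add C add S => north likes that add that that that add fish likes add north likes that add S   [C -> north likes that]
north likes that add that that that add fish likes add north likes that add S => north likes that add that that that add fish likes add north likes that add north   [S -> north]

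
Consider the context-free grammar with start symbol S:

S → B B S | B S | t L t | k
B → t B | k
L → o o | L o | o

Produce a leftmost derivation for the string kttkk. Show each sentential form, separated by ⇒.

S ⇒ BBS   [S → B B S]
BBS ⇒ kBS   [B → k]
kBS ⇒ ktBS   [B → t B]
ktBS ⇒ kttBS   [B → t B]
kttBS ⇒ kttkS   [B → k]
kttkS ⇒ kttkk   [S → k]

S ⇒ BBS ⇒ kBS ⇒ ktBS ⇒ kttBS ⇒ kttkS ⇒ kttkk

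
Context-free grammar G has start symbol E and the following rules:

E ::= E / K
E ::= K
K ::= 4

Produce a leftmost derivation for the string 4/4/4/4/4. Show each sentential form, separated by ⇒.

E ⇒ E/K   [E ::= E / K]
E/K ⇒ E/K/K   [E ::= E / K]
E/K/K ⇒ E/K/K/K   [E ::= E / K]
E/K/K/K ⇒ E/K/K/K/K   [E ::= E / K]
E/K/K/K/K ⇒ K/K/K/K/K   [E ::= K]
K/K/K/K/K ⇒ 4/K/K/K/K   [K ::= 4]
4/K/K/K/K ⇒ 4/4/K/K/K   [K ::= 4]
4/4/K/K/K ⇒ 4/4/4/K/K   [K ::= 4]
4/4/4/K/K ⇒ 4/4/4/4/K   [K ::= 4]
4/4/4/4/K ⇒ 4/4/4/4/4   [K ::= 4]

E ⇒ E/K ⇒ E/K/K ⇒ E/K/K/K ⇒ E/K/K/K/K ⇒ K/K/K/K/K ⇒ 4/K/K/K/K ⇒ 4/4/K/K/K ⇒ 4/4/4/K/K ⇒ 4/4/4/4/K ⇒ 4/4/4/4/4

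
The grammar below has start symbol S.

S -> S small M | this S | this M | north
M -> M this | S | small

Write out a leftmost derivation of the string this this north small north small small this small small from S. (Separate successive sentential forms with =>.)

S => S small M   [S -> S small M]
S small M => this S small M   [S -> this S]
this S small M => this this M small M   [S -> this M]
this this M small M => this this M this small M   [M -> M this]
this this M this small M => this this S this small M   [M -> S]
this this S this small M => this this S small M this small M   [S -> S small M]
this this S small M this small M => this this S small M small M this small M   [S -> S small M]
this this S small M small M this small M => this this north small M small M this small M   [S -> north]
this this north small M small M this small M => this this north small S small M this small M   [M -> S]
this this north small S small M this small M => this this north small north small M this small M   [S -> north]
this this north small north small M this small M => this this north small north small small this small M   [M -> small]
this this north small north small small this small M => this this north small north small small this small small   [M -> small]

S => S small M => this S small M => this this M small M => this this M this small M => this this S this small M => this this S small M this small M => this this S small M small M this small M => this this north small M small M this small M => this this north small S small M this small M => this this north small north small M this small M => this this north small north small small this small M => this this north small north small small this small small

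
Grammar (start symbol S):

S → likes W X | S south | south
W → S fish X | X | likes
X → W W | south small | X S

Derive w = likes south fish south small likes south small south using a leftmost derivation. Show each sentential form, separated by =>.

S => likes W X => likes S fish X X => likes south fish X X => likes south fish W W X => likes south fish X W X => likes south fish south small W X => likes south fish south small likes X => likes south fish south small likes X S => likes south fish south small likes south small S => likes south fish south small likes south small south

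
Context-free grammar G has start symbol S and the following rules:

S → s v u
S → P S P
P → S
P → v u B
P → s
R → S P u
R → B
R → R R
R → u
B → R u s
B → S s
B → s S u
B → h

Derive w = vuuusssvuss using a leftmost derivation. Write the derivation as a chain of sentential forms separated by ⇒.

S⇒PSP⇒vuBSP⇒vuRusSP⇒vuuusSP⇒vuuusPSPP⇒vuuussSPP⇒vuuusssvuPP⇒vuuusssvusP⇒vuuusssvuss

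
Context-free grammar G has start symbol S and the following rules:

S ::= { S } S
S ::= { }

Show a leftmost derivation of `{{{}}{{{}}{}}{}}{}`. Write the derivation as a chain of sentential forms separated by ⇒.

S ⇒ {S}S ⇒ {{S}S}S ⇒ {{{}}S}S ⇒ {{{}}{S}S}S ⇒ {{{}}{{S}S}S}S ⇒ {{{}}{{{}}S}S}S ⇒ {{{}}{{{}}{}}S}S ⇒ {{{}}{{{}}{}}{}}S ⇒ {{{}}{{{}}{}}{}}{}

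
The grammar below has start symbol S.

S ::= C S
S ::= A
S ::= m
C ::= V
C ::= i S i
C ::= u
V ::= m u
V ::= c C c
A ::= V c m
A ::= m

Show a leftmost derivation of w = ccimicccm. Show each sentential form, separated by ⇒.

S ⇒ A ⇒ Vcm ⇒ cCccm ⇒ cVccm ⇒ ccCcccm ⇒ cciSicccm ⇒ cciAicccm ⇒ ccimicccm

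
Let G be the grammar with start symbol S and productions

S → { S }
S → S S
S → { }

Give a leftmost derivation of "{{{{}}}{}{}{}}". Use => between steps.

S => {S}   [S → { S }]
{S} => {SS}   [S → S S]
{SS} => {SSS}   [S → S S]
{SSS} => {SSSS}   [S → S S]
{SSSS} => {{S}SSS}   [S → { S }]
{{S}SSS} => {{{S}}SSS}   [S → { S }]
{{{S}}SSS} => {{{{}}}SSS}   [S → { }]
{{{{}}}SSS} => {{{{}}}{}SS}   [S → { }]
{{{{}}}{}SS} => {{{{}}}{}{}S}   [S → { }]
{{{{}}}{}{}S} => {{{{}}}{}{}{}}   [S → { }]

S => {S} => {SS} => {SSS} => {SSSS} => {{S}SSS} => {{{S}}SSS} => {{{{}}}SSS} => {{{{}}}{}SS} => {{{{}}}{}{}S} => {{{{}}}{}{}{}}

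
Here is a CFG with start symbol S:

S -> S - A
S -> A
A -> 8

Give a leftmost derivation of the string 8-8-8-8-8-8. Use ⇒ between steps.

S ⇒ S-A   [S -> S - A]
S-A ⇒ S-A-A   [S -> S - A]
S-A-A ⇒ S-A-A-A   [S -> S - A]
S-A-A-A ⇒ S-A-A-A-A   [S -> S - A]
S-A-A-A-A ⇒ S-A-A-A-A-A   [S -> S - A]
S-A-A-A-A-A ⇒ A-A-A-A-A-A   [S -> A]
A-A-A-A-A-A ⇒ 8-A-A-A-A-A   [A -> 8]
8-A-A-A-A-A ⇒ 8-8-A-A-A-A   [A -> 8]
8-8-A-A-A-A ⇒ 8-8-8-A-A-A   [A -> 8]
8-8-8-A-A-A ⇒ 8-8-8-8-A-A   [A -> 8]
8-8-8-8-A-A ⇒ 8-8-8-8-8-A   [A -> 8]
8-8-8-8-8-A ⇒ 8-8-8-8-8-8   [A -> 8]

S ⇒ S-A ⇒ S-A-A ⇒ S-A-A-A ⇒ S-A-A-A-A ⇒ S-A-A-A-A-A ⇒ A-A-A-A-A-A ⇒ 8-A-A-A-A-A ⇒ 8-8-A-A-A-A ⇒ 8-8-8-A-A-A ⇒ 8-8-8-8-A-A ⇒ 8-8-8-8-8-A ⇒ 8-8-8-8-8-8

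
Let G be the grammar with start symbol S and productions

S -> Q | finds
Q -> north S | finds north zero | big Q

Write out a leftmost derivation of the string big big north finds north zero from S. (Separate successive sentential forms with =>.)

S => Q => big Q => big big Q => big big north S => big big north Q => big big north finds north zero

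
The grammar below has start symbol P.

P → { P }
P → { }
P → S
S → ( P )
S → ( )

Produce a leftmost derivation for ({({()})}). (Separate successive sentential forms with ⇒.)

P ⇒ S   [P → S]
S ⇒ (P)   [S → ( P )]
(P) ⇒ ({P})   [P → { P }]
({P}) ⇒ ({S})   [P → S]
({S}) ⇒ ({(P)})   [S → ( P )]
({(P)}) ⇒ ({({P})})   [P → { P }]
({({P})}) ⇒ ({({S})})   [P → S]
({({S})}) ⇒ ({({()})})   [S → ( )]

P⇒S⇒(P)⇒({P})⇒({S})⇒({(P)})⇒({({P})})⇒({({S})})⇒({({()})})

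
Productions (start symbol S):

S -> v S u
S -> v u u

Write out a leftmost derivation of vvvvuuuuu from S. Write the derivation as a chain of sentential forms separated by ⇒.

S ⇒ vSu ⇒ vvSuu ⇒ vvvSuuu ⇒ vvvvuuuuu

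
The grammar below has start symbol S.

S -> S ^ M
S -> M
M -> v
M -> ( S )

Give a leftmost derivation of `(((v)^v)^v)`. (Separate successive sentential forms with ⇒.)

S ⇒ M   [S -> M]
M ⇒ (S)   [M -> ( S )]
(S) ⇒ (S^M)   [S -> S ^ M]
(S^M) ⇒ (M^M)   [S -> M]
(M^M) ⇒ ((S)^M)   [M -> ( S )]
((S)^M) ⇒ ((S^M)^M)   [S -> S ^ M]
((S^M)^M) ⇒ ((M^M)^M)   [S -> M]
((M^M)^M) ⇒ (((S)^M)^M)   [M -> ( S )]
(((S)^M)^M) ⇒ (((M)^M)^M)   [S -> M]
(((M)^M)^M) ⇒ (((v)^M)^M)   [M -> v]
(((v)^M)^M) ⇒ (((v)^v)^M)   [M -> v]
(((v)^v)^M) ⇒ (((v)^v)^v)   [M -> v]

S⇒M⇒(S)⇒(S^M)⇒(M^M)⇒((S)^M)⇒((S^M)^M)⇒((M^M)^M)⇒(((S)^M)^M)⇒(((M)^M)^M)⇒(((v)^M)^M)⇒(((v)^v)^M)⇒(((v)^v)^v)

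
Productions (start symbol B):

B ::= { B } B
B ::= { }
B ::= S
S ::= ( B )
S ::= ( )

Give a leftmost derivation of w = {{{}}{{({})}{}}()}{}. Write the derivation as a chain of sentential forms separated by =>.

B => {B}B => {{B}B}B => {{{}}B}B => {{{}}{B}B}B => {{{}}{{B}B}B}B => {{{}}{{S}B}B}B => {{{}}{{(B)}B}B}B => {{{}}{{({})}B}B}B => {{{}}{{({})}{}}B}B => {{{}}{{({})}{}}S}B => {{{}}{{({})}{}}()}B => {{{}}{{({})}{}}()}{}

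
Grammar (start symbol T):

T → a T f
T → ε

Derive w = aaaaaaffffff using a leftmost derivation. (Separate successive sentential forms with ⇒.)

T ⇒ aTf   [T → a T f]
aTf ⇒ aaTff   [T → a T f]
aaTff ⇒ aaaTfff   [T → a T f]
aaaTfff ⇒ aaaaTffff   [T → a T f]
aaaaTffff ⇒ aaaaaTfffff   [T → a T f]
aaaaaTfffff ⇒ aaaaaaTffffff   [T → a T f]
aaaaaaTffffff ⇒ aaaaaaffffff   [T → ε]

T ⇒ aTf ⇒ aaTff ⇒ aaaTfff ⇒ aaaaTffff ⇒ aaaaaTfffff ⇒ aaaaaaTffffff ⇒ aaaaaaffffff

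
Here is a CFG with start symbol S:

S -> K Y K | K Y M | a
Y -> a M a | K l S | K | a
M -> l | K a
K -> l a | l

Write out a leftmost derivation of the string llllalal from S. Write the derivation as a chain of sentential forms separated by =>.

S => KYM   [S -> K Y M]
KYM => lYM   [K -> l]
lYM => lKlSM   [Y -> K l S]
lKlSM => lllSM   [K -> l]
lllSM => lllKYKM   [S -> K Y K]
lllKYKM => llllYKM   [K -> l]
llllYKM => llllaKM   [Y -> a]
llllaKM => llllalaM   [K -> l a]
llllalaM => llllalal   [M -> l]

S=>KYM=>lYM=>lKlSM=>lllSM=>lllKYKM=>llllYKM=>llllaKM=>llllalaM=>llllalal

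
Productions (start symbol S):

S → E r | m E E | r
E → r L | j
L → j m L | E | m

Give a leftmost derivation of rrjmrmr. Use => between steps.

S => Er => rLr => rEr => rrLr => rrjmLr => rrjmEr => rrjmrLr => rrjmrmr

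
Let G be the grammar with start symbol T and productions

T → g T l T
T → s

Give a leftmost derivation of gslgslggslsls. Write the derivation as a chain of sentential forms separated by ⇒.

T⇒gTlT⇒gslT⇒gslgTlT⇒gslgslT⇒gslgslgTlT⇒gslgslggTlTlT⇒gslgslggslTlT⇒gslgslggslslT⇒gslgslggslsls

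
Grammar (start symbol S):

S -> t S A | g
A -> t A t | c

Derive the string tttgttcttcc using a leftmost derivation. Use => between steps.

S => tSA   [S -> t S A]
tSA => ttSAA   [S -> t S A]
ttSAA => tttSAAA   [S -> t S A]
tttSAAA => tttgAAA   [S -> g]
tttgAAA => tttgtAtAA   [A -> t A t]
tttgtAtAA => tttgttAttAA   [A -> t A t]
tttgttAttAA => tttgttcttAA   [A -> c]
tttgttcttAA => tttgttcttcA   [A -> c]
tttgttcttcA => tttgttcttcc   [A -> c]

S => tSA => ttSAA => tttSAAA => tttgAAA => tttgtAtAA => tttgttAttAA => tttgttcttAA => tttgttcttcA => tttgttcttcc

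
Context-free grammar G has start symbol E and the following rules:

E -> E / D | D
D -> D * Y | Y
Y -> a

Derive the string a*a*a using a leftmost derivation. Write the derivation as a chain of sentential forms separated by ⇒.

E ⇒ D ⇒ D*Y ⇒ D*Y*Y ⇒ Y*Y*Y ⇒ a*Y*Y ⇒ a*a*Y ⇒ a*a*a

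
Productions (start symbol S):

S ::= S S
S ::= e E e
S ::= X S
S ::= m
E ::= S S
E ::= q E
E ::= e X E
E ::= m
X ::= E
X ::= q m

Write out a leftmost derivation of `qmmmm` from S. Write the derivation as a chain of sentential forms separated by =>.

S => XS => ES => qES => qSSS => qXSSS => qESSS => qmSSS => qmmSS => qmmmS => qmmmm

S => XS   [S ::= X S]
XS => ES   [X ::= E]
ES => qES   [E ::= q E]
qES => qSSS   [E ::= S S]
qSSS => qXSSS   [S ::= X S]
qXSSS => qESSS   [X ::= E]
qESSS => qmSSS   [E ::= m]
qmSSS => qmmSS   [S ::= m]
qmmSS => qmmmS   [S ::= m]
qmmmS => qmmmm   [S ::= m]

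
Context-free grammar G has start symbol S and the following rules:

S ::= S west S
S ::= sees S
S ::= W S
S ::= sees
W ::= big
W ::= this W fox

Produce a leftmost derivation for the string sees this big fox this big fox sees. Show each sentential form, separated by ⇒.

S ⇒ sees S   [S ::= sees S]
sees S ⇒ sees W S   [S ::= W S]
sees W S ⇒ sees this W fox S   [W ::= this W fox]
sees this W fox S ⇒ sees this big fox S   [W ::= big]
sees this big fox S ⇒ sees this big fox W S   [S ::= W S]
sees this big fox W S ⇒ sees this big fox this W fox S   [W ::= this W fox]
sees this big fox this W fox S ⇒ sees this big fox this big fox S   [W ::= big]
sees this big fox this big fox S ⇒ sees this big fox this big fox sees   [S ::= sees]

S ⇒ sees S ⇒ sees W S ⇒ sees this W fox S ⇒ sees this big fox S ⇒ sees this big fox W S ⇒ sees this big fox this W fox S ⇒ sees this big fox this big fox S ⇒ sees this big fox this big fox sees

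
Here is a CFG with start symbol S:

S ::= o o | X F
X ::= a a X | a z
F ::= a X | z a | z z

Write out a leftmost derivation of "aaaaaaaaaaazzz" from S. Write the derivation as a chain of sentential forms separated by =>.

S => XF => aaXF => aaaaXF => aaaaaaXF => aaaaaaaaXF => aaaaaaaaaaXF => aaaaaaaaaaazF => aaaaaaaaaaazzz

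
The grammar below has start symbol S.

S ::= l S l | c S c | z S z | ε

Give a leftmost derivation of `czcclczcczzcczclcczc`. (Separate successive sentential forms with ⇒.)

S ⇒ cSc ⇒ czSzc ⇒ czcSczc ⇒ czccScczc ⇒ czcclSlcczc ⇒ czcclcSclcczc ⇒ czcclczSzclcczc ⇒ czcclczcSczclcczc ⇒ czcclczccScczclcczc ⇒ czcclczcczSzcczclcczc ⇒ czcclczcczzcczclcczc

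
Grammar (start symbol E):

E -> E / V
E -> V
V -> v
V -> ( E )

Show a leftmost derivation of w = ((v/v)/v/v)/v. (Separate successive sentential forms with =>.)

E => E/V => V/V => (E)/V => (E/V)/V => (E/V/V)/V => (V/V/V)/V => ((E)/V/V)/V => ((E/V)/V/V)/V => ((V/V)/V/V)/V => ((v/V)/V/V)/V => ((v/v)/V/V)/V => ((v/v)/v/V)/V => ((v/v)/v/v)/V => ((v/v)/v/v)/v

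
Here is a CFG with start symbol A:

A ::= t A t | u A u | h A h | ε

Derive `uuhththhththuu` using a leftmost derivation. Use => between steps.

A => uAu   [A ::= u A u]
uAu => uuAuu   [A ::= u A u]
uuAuu => uuhAhuu   [A ::= h A h]
uuhAhuu => uuhtAthuu   [A ::= t A t]
uuhtAthuu => uuhthAhthuu   [A ::= h A h]
uuhthAhthuu => uuhthtAththuu   [A ::= t A t]
uuhthtAththuu => uuhththAhththuu   [A ::= h A h]
uuhththAhththuu => uuhththhththuu   [A ::= ε]

A=>uAu=>uuAuu=>uuhAhuu=>uuhtAthuu=>uuhthAhthuu=>uuhthtAththuu=>uuhththAhththuu=>uuhththhththuu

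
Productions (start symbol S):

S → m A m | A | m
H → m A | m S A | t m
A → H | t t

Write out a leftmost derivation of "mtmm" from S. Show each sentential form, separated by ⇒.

S ⇒ mAm   [S → m A m]
mAm ⇒ mHm   [A → H]
mHm ⇒ mtmm   [H → t m]

S ⇒ mAm ⇒ mHm ⇒ mtmm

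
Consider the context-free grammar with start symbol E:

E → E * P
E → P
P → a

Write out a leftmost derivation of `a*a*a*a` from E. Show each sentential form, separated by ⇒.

E ⇒ E*P ⇒ E*P*P ⇒ E*P*P*P ⇒ P*P*P*P ⇒ a*P*P*P ⇒ a*a*P*P ⇒ a*a*a*P ⇒ a*a*a*a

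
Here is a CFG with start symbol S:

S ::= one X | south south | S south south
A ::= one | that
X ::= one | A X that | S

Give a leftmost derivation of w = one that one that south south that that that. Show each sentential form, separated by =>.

S => one X => one A X that => one that X that => one that A X that that => one that one X that that => one that one A X that that that => one that one that X that that that => one that one that S that that that => one that one that south south that that that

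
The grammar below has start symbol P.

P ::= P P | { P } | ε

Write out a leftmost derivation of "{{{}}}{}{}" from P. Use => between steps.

P => PP   [P ::= P P]
PP => {P}P   [P ::= { P }]
{P}P => {{P}}P   [P ::= { P }]
{{P}}P => {{{P}}}P   [P ::= { P }]
{{{P}}}P => {{{}}}P   [P ::= ε]
{{{}}}P => {{{}}}PP   [P ::= P P]
{{{}}}PP => {{{}}}{P}P   [P ::= { P }]
{{{}}}{P}P => {{{}}}{}P   [P ::= ε]
{{{}}}{}P => {{{}}}{}{P}   [P ::= { P }]
{{{}}}{}{P} => {{{}}}{}{}   [P ::= ε]

P => PP => {P}P => {{P}}P => {{{P}}}P => {{{}}}P => {{{}}}PP => {{{}}}{P}P => {{{}}}{}P => {{{}}}{}{P} => {{{}}}{}{}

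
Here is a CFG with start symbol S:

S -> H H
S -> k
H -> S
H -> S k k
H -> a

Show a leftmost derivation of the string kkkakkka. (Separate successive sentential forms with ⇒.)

S ⇒ HH   [S -> H H]
HH ⇒ SH   [H -> S]
SH ⇒ HHH   [S -> H H]
HHH ⇒ SHH   [H -> S]
SHH ⇒ HHHH   [S -> H H]
HHHH ⇒ SkkHHH   [H -> S k k]
SkkHHH ⇒ kkkHHH   [S -> k]
kkkHHH ⇒ kkkaHH   [H -> a]
kkkaHH ⇒ kkkaSkkH   [H -> S k k]
kkkaSkkH ⇒ kkkakkkH   [S -> k]
kkkakkkH ⇒ kkkakkka   [H -> a]

S⇒HH⇒SH⇒HHH⇒SHH⇒HHHH⇒SkkHHH⇒kkkHHH⇒kkkaHH⇒kkkaSkkH⇒kkkakkkH⇒kkkakkka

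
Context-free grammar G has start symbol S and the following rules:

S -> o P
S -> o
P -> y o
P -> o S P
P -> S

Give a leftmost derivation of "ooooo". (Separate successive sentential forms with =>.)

S => oP => ooSP => oooPP => oooSP => ooooP => ooooS => ooooo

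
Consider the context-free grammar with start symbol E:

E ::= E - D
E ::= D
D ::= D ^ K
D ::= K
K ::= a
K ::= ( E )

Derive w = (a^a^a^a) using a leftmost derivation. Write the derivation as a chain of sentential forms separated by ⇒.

E ⇒ D   [E ::= D]
D ⇒ K   [D ::= K]
K ⇒ (E)   [K ::= ( E )]
(E) ⇒ (D)   [E ::= D]
(D) ⇒ (D^K)   [D ::= D ^ K]
(D^K) ⇒ (D^K^K)   [D ::= D ^ K]
(D^K^K) ⇒ (D^K^K^K)   [D ::= D ^ K]
(D^K^K^K) ⇒ (K^K^K^K)   [D ::= K]
(K^K^K^K) ⇒ (a^K^K^K)   [K ::= a]
(a^K^K^K) ⇒ (a^a^K^K)   [K ::= a]
(a^a^K^K) ⇒ (a^a^a^K)   [K ::= a]
(a^a^a^K) ⇒ (a^a^a^a)   [K ::= a]

E ⇒ D ⇒ K ⇒ (E) ⇒ (D) ⇒ (D^K) ⇒ (D^K^K) ⇒ (D^K^K^K) ⇒ (K^K^K^K) ⇒ (a^K^K^K) ⇒ (a^a^K^K) ⇒ (a^a^a^K) ⇒ (a^a^a^a)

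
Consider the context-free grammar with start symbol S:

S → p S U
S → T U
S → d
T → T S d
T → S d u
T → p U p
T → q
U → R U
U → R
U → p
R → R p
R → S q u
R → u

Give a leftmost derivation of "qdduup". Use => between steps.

S=>TU=>TSdU=>qSdU=>qddU=>qddRU=>qdduU=>qdduR=>qdduRp=>qdduup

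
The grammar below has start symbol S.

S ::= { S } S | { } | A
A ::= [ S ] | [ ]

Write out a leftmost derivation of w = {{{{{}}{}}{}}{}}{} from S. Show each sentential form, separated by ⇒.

S ⇒ {S}S   [S ::= { S } S]
{S}S ⇒ {{S}S}S   [S ::= { S } S]
{{S}S}S ⇒ {{{S}S}S}S   [S ::= { S } S]
{{{S}S}S}S ⇒ {{{{S}S}S}S}S   [S ::= { S } S]
{{{{S}S}S}S}S ⇒ {{{{{}}S}S}S}S   [S ::= { }]
{{{{{}}S}S}S}S ⇒ {{{{{}}{}}S}S}S   [S ::= { }]
{{{{{}}{}}S}S}S ⇒ {{{{{}}{}}{}}S}S   [S ::= { }]
{{{{{}}{}}{}}S}S ⇒ {{{{{}}{}}{}}{}}S   [S ::= { }]
{{{{{}}{}}{}}{}}S ⇒ {{{{{}}{}}{}}{}}{}   [S ::= { }]

S⇒{S}S⇒{{S}S}S⇒{{{S}S}S}S⇒{{{{S}S}S}S}S⇒{{{{{}}S}S}S}S⇒{{{{{}}{}}S}S}S⇒{{{{{}}{}}{}}S}S⇒{{{{{}}{}}{}}{}}S⇒{{{{{}}{}}{}}{}}{}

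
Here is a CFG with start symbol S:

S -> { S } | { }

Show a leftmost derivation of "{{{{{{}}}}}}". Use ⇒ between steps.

S⇒{S}⇒{{S}}⇒{{{S}}}⇒{{{{S}}}}⇒{{{{{S}}}}}⇒{{{{{{}}}}}}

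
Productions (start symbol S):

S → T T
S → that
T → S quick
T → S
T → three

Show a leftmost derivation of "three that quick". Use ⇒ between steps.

S ⇒ T T ⇒ three T ⇒ three S quick ⇒ three that quick

S ⇒ T T   [S → T T]
T T ⇒ three T   [T → three]
three T ⇒ three S quick   [T → S quick]
three S quick ⇒ three that quick   [S → that]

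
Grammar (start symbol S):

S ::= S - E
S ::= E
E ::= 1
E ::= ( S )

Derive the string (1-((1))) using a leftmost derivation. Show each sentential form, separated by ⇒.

S ⇒ E ⇒ (S) ⇒ (S-E) ⇒ (E-E) ⇒ (1-E) ⇒ (1-(S)) ⇒ (1-(E)) ⇒ (1-((S))) ⇒ (1-((E))) ⇒ (1-((1)))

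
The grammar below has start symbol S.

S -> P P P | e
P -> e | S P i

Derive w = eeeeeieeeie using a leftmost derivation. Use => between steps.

S => PPP   [S -> P P P]
PPP => ePP   [P -> e]
ePP => eSPiP   [P -> S P i]
eSPiP => ePPPPiP   [S -> P P P]
ePPPPiP => eSPiPPPiP   [P -> S P i]
eSPiPPPiP => ePPPPiPPPiP   [S -> P P P]
ePPPPiPPPiP => eePPPiPPPiP   [P -> e]
eePPPiPPPiP => eeePPiPPPiP   [P -> e]
eeePPiPPPiP => eeeePiPPPiP   [P -> e]
eeeePiPPPiP => eeeeeiPPPiP   [P -> e]
eeeeeiPPPiP => eeeeeiePPiP   [P -> e]
eeeeeiePPiP => eeeeeieePiP   [P -> e]
eeeeeieePiP => eeeeeieeeiP   [P -> e]
eeeeeieeeiP => eeeeeieeeie   [P -> e]

S => PPP => ePP => eSPiP => ePPPPiP => eSPiPPPiP => ePPPPiPPPiP => eePPPiPPPiP => eeePPiPPPiP => eeeePiPPPiP => eeeeeiPPPiP => eeeeeiePPiP => eeeeeieePiP => eeeeeieeeiP => eeeeeieeeie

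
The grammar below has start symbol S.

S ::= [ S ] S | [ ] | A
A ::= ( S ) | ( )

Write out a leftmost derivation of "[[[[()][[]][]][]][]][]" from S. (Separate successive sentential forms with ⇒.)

S ⇒ [S]S ⇒ [[S]S]S ⇒ [[[S]S]S]S ⇒ [[[[S]S]S]S]S ⇒ [[[[A]S]S]S]S ⇒ [[[[()]S]S]S]S ⇒ [[[[()][S]S]S]S]S ⇒ [[[[()][[]]S]S]S]S ⇒ [[[[()][[]][]]S]S]S ⇒ [[[[()][[]][]][]]S]S ⇒ [[[[()][[]][]][]][]]S ⇒ [[[[()][[]][]][]][]][]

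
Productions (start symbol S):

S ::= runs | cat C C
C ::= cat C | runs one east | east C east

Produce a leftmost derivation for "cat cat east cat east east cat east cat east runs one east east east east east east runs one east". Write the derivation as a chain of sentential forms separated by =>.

S => cat C C   [S ::= cat C C]
cat C C => cat cat C C   [C ::= cat C]
cat cat C C => cat cat east C east C   [C ::= east C east]
cat cat east C east C => cat cat east cat C east C   [C ::= cat C]
cat cat east cat C east C => cat cat east cat east C east east C   [C ::= east C east]
cat cat east cat east C east east C => cat cat east cat east east C east east east C   [C ::= east C east]
cat cat east cat east east C east east east C => cat cat east cat east east cat C east east east C   [C ::= cat C]
cat cat east cat east east cat C east east east C => cat cat east cat east east cat east C east east east east C   [C ::= east C east]
cat cat east cat east east cat east C east east east east C => cat cat east cat east east cat east cat C east east east east C   [C ::= cat C]
cat cat east cat east east cat east cat C east east east east C => cat cat east cat east east cat east cat east C east east east east east C   [C ::= east C east]
cat cat east cat east east cat east cat east C east east east east east C => cat cat east cat east east cat east cat east runs one east east east east east east C   [C ::= runs one east]
cat cat east cat east east cat east cat east runs one east east east east east east C => cat cat east cat east east cat east cat east runs one east east east east east east runs one east   [C ::= runs one east]

S => cat C C => cat cat C C => cat cat east C east C => cat cat east cat C east C => cat cat east cat east C east east C => cat cat east cat east east C east east east C => cat cat east cat east east cat C east east east C => cat cat east cat east east cat east C east east east east C => cat cat east cat east east cat east cat C east east east east C => cat cat east cat east east cat east cat east C east east east east east C => cat cat east cat east east cat east cat east runs one east east east east east east C => cat cat east cat east east cat east cat east runs one east east east east east east runs one east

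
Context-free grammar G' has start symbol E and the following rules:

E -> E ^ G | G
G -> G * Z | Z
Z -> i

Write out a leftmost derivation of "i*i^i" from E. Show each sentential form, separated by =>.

E => E^G   [E -> E ^ G]
E^G => G^G   [E -> G]
G^G => G*Z^G   [G -> G * Z]
G*Z^G => Z*Z^G   [G -> Z]
Z*Z^G => i*Z^G   [Z -> i]
i*Z^G => i*i^G   [Z -> i]
i*i^G => i*i^Z   [G -> Z]
i*i^Z => i*i^i   [Z -> i]

E=>E^G=>G^G=>G*Z^G=>Z*Z^G=>i*Z^G=>i*i^G=>i*i^Z=>i*i^i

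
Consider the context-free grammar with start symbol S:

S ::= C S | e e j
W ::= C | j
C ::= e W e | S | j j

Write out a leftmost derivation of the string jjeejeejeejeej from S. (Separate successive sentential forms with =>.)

S => CS => SS => CSS => SSS => CSSS => SSSS => CSSSS => jjSSSS => jjeejSSS => jjeejeejSS => jjeejeejeejS => jjeejeejeejeej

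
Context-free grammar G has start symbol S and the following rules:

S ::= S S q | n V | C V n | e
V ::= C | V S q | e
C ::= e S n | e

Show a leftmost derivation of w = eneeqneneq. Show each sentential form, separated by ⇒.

S ⇒ SSq   [S ::= S S q]
SSq ⇒ CVnSq   [S ::= C V n]
CVnSq ⇒ eSnVnSq   [C ::= e S n]
eSnVnSq ⇒ enVnVnSq   [S ::= n V]
enVnVnSq ⇒ enVSqnVnSq   [V ::= V S q]
enVSqnVnSq ⇒ eneSqnVnSq   [V ::= e]
eneSqnVnSq ⇒ eneeqnVnSq   [S ::= e]
eneeqnVnSq ⇒ eneeqnenSq   [V ::= e]
eneeqnenSq ⇒ eneeqneneq   [S ::= e]

S ⇒ SSq ⇒ CVnSq ⇒ eSnVnSq ⇒ enVnVnSq ⇒ enVSqnVnSq ⇒ eneSqnVnSq ⇒ eneeqnVnSq ⇒ eneeqnenSq ⇒ eneeqneneq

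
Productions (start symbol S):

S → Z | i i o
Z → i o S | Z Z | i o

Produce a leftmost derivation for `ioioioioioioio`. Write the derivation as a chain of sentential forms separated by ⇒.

S⇒Z⇒ZZ⇒ZZZ⇒ioSZZ⇒ioZZZ⇒ioZZZZ⇒ioZZZZZ⇒ioZZZZZZ⇒ioioZZZZZ⇒ioioioZZZZ⇒ioioioioZZZ⇒ioioioioioZZ⇒ioioioioioioZ⇒ioioioioioioio

S ⇒ Z   [S → Z]
Z ⇒ ZZ   [Z → Z Z]
ZZ ⇒ ZZZ   [Z → Z Z]
ZZZ ⇒ ioSZZ   [Z → i o S]
ioSZZ ⇒ ioZZZ   [S → Z]
ioZZZ ⇒ ioZZZZ   [Z → Z Z]
ioZZZZ ⇒ ioZZZZZ   [Z → Z Z]
ioZZZZZ ⇒ ioZZZZZZ   [Z → Z Z]
ioZZZZZZ ⇒ ioioZZZZZ   [Z → i o]
ioioZZZZZ ⇒ ioioioZZZZ   [Z → i o]
ioioioZZZZ ⇒ ioioioioZZZ   [Z → i o]
ioioioioZZZ ⇒ ioioioioioZZ   [Z → i o]
ioioioioioZZ ⇒ ioioioioioioZ   [Z → i o]
ioioioioioioZ ⇒ ioioioioioioio   [Z → i o]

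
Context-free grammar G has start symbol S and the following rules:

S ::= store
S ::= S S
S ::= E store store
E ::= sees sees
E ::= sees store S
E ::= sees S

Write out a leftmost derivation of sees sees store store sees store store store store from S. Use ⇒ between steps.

S ⇒ S S ⇒ E store store S ⇒ sees sees store store S ⇒ sees sees store store E store store ⇒ sees sees store store sees S store store ⇒ sees sees store store sees S S store store ⇒ sees sees store store sees store S store store ⇒ sees sees store store sees store store store store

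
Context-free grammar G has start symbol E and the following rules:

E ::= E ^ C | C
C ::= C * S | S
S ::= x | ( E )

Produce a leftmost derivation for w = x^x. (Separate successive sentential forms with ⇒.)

E ⇒ E^C ⇒ C^C ⇒ S^C ⇒ x^C ⇒ x^S ⇒ x^x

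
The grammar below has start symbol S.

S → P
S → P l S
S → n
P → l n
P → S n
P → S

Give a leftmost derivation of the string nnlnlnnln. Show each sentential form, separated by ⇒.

S⇒PlS⇒SnlS⇒PlSnlS⇒SlSnlS⇒PlSlSnlS⇒SnlSlSnlS⇒nnlSlSnlS⇒nnlnlSnlS⇒nnlnlnnlS⇒nnlnlnnln

S ⇒ PlS   [S → P l S]
PlS ⇒ SnlS   [P → S n]
SnlS ⇒ PlSnlS   [S → P l S]
PlSnlS ⇒ SlSnlS   [P → S]
SlSnlS ⇒ PlSlSnlS   [S → P l S]
PlSlSnlS ⇒ SnlSlSnlS   [P → S n]
SnlSlSnlS ⇒ nnlSlSnlS   [S → n]
nnlSlSnlS ⇒ nnlnlSnlS   [S → n]
nnlnlSnlS ⇒ nnlnlnnlS   [S → n]
nnlnlnnlS ⇒ nnlnlnnln   [S → n]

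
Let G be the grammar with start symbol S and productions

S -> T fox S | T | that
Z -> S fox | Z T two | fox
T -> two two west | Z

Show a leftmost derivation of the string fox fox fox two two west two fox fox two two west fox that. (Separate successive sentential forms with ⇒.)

S ⇒ T fox S   [S -> T fox S]
T fox S ⇒ Z fox S   [T -> Z]
Z fox S ⇒ S fox fox S   [Z -> S fox]
S fox fox S ⇒ T fox S fox fox S   [S -> T fox S]
T fox S fox fox S ⇒ Z fox S fox fox S   [T -> Z]
Z fox S fox fox S ⇒ fox fox S fox fox S   [Z -> fox]
fox fox S fox fox S ⇒ fox fox T fox fox S   [S -> T]
fox fox T fox fox S ⇒ fox fox Z fox fox S   [T -> Z]
fox fox Z fox fox S ⇒ fox fox Z T two fox fox S   [Z -> Z T two]
fox fox Z T two fox fox S ⇒ fox fox fox T two fox fox S   [Z -> fox]
fox fox fox T two fox fox S ⇒ fox fox fox two two west two fox fox S   [T -> two two west]
fox fox fox two two west two fox fox S ⇒ fox fox fox two two west two fox fox T fox S   [S -> T fox S]
fox fox fox two two west two fox fox T fox S ⇒ fox fox fox two two west two fox fox two two west fox S   [T -> two two west]
fox fox fox two two west two fox fox two two west fox S ⇒ fox fox fox two two west two fox fox two two west fox that   [S -> that]

S ⇒ T fox S ⇒ Z fox S ⇒ S fox fox S ⇒ T fox S fox fox S ⇒ Z fox S fox fox S ⇒ fox fox S fox fox S ⇒ fox fox T fox fox S ⇒ fox fox Z fox fox S ⇒ fox fox Z T two fox fox S ⇒ fox fox fox T two fox fox S ⇒ fox fox fox two two west two fox fox S ⇒ fox fox fox two two west two fox fox T fox S ⇒ fox fox fox two two west two fox fox two two west fox S ⇒ fox fox fox two two west two fox fox two two west fox that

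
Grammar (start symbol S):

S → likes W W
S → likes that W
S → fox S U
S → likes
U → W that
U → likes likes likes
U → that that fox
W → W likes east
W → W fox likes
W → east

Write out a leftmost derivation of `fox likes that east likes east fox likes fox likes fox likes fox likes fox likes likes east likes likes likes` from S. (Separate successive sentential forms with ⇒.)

S ⇒ fox S U   [S → fox S U]
fox S U ⇒ fox likes that W U   [S → likes that W]
fox likes that W U ⇒ fox likes that W likes east U   [W → W likes east]
fox likes that W likes east U ⇒ fox likes that W fox likes likes east U   [W → W fox likes]
fox likes that W fox likes likes east U ⇒ fox likes that W fox likes fox likes likes east U   [W → W fox likes]
fox likes that W fox likes fox likes likes east U ⇒ fox likes that W fox likes fox likes fox likes likes east U   [W → W fox likes]
fox likes that W fox likes fox likes fox likes likes east U ⇒ fox likes that W fox likes fox likes fox likes fox likes likes east U   [W → W fox likes]
fox likes that W fox likes fox likes fox likes fox likes likes east U ⇒ fox likes that W fox likes fox likes fox likes fox likes fox likes likes east U   [W → W fox likes]
fox likes that W fox likes fox likes fox likes fox likes fox likes likes east U ⇒ fox likes that W likes east fox likes fox likes fox likes fox likes fox likes likes east U   [W → W likes east]
fox likes that W likes east fox likes fox likes fox likes fox likes fox likes likes east U ⇒ fox likes that east likes east fox likes fox likes fox likes fox likes fox likes likes east U   [W → east]
fox likes that east likes east fox likes fox likes fox likes fox likes fox likes likes east U ⇒ fox likes that east likes east fox likes fox likes fox likes fox likes fox likes likes east likes likes likes   [U → likes likes likes]

S ⇒ fox S U ⇒ fox likes that W U ⇒ fox likes that W likes east U ⇒ fox likes that W fox likes likes east U ⇒ fox likes that W fox likes fox likes likes east U ⇒ fox likes that W fox likes fox likes fox likes likes east U ⇒ fox likes that W fox likes fox likes fox likes fox likes likes east U ⇒ fox likes that W fox likes fox likes fox likes fox likes fox likes likes east U ⇒ fox likes that W likes east fox likes fox likes fox likes fox likes fox likes likes east U ⇒ fox likes that east likes east fox likes fox likes fox likes fox likes fox likes likes east U ⇒ fox likes that east likes east fox likes fox likes fox likes fox likes fox likes likes east likes likes likes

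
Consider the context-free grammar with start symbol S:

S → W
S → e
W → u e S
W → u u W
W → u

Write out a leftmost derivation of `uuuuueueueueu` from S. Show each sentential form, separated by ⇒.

S ⇒ W ⇒ uuW ⇒ uuuuW ⇒ uuuuueS ⇒ uuuuueW ⇒ uuuuueueS ⇒ uuuuueueW ⇒ uuuuueueueS ⇒ uuuuueueueW ⇒ uuuuueueueueS ⇒ uuuuueueueueW ⇒ uuuuueueueueu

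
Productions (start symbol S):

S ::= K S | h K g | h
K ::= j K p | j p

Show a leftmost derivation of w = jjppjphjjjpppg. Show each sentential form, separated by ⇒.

S ⇒ KS ⇒ jKpS ⇒ jjppS ⇒ jjppKS ⇒ jjppjpS ⇒ jjppjphKg ⇒ jjppjphjKpg ⇒ jjppjphjjKppg ⇒ jjppjphjjjpppg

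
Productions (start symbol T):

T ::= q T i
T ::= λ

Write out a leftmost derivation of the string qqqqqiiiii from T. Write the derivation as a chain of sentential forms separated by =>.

T => qTi   [T ::= q T i]
qTi => qqTii   [T ::= q T i]
qqTii => qqqTiii   [T ::= q T i]
qqqTiii => qqqqTiiii   [T ::= q T i]
qqqqTiiii => qqqqqTiiiii   [T ::= q T i]
qqqqqTiiiii => qqqqqiiiii   [T ::= λ]

T => qTi => qqTii => qqqTiii => qqqqTiiii => qqqqqTiiiii => qqqqqiiiii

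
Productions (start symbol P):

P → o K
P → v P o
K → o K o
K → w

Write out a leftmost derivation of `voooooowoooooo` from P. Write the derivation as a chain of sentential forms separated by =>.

P=>vPo=>voKo=>vooKoo=>voooKooo=>vooooKoooo=>voooooKooooo=>vooooooKoooooo=>voooooowoooooo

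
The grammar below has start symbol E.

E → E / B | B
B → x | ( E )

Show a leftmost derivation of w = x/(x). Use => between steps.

E => E/B => B/B => x/B => x/(E) => x/(B) => x/(x)

E => E/B   [E → E / B]
E/B => B/B   [E → B]
B/B => x/B   [B → x]
x/B => x/(E)   [B → ( E )]
x/(E) => x/(B)   [E → B]
x/(B) => x/(x)   [B → x]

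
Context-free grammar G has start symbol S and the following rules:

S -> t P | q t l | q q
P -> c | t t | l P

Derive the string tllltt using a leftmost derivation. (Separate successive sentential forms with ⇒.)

S ⇒ tP ⇒ tlP ⇒ tllP ⇒ tlllP ⇒ tllltt

S ⇒ tP   [S -> t P]
tP ⇒ tlP   [P -> l P]
tlP ⇒ tllP   [P -> l P]
tllP ⇒ tlllP   [P -> l P]
tlllP ⇒ tllltt   [P -> t t]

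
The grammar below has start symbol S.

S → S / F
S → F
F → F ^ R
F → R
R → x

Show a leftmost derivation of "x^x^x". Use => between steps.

S=>F=>F^R=>F^R^R=>R^R^R=>x^R^R=>x^x^R=>x^x^x

S => F   [S → F]
F => F^R   [F → F ^ R]
F^R => F^R^R   [F → F ^ R]
F^R^R => R^R^R   [F → R]
R^R^R => x^R^R   [R → x]
x^R^R => x^x^R   [R → x]
x^x^R => x^x^x   [R → x]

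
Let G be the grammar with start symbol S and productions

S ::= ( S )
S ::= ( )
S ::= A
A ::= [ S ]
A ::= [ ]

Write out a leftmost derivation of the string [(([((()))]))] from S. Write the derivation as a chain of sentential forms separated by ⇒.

S ⇒ A ⇒ [S] ⇒ [(S)] ⇒ [((S))] ⇒ [((A))] ⇒ [(([S]))] ⇒ [(([(S)]))] ⇒ [(([((S))]))] ⇒ [(([((()))]))]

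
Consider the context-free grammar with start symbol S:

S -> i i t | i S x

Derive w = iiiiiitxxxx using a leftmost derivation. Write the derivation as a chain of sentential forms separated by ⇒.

S ⇒ iSx   [S -> i S x]
iSx ⇒ iiSxx   [S -> i S x]
iiSxx ⇒ iiiSxxx   [S -> i S x]
iiiSxxx ⇒ iiiiSxxxx   [S -> i S x]
iiiiSxxxx ⇒ iiiiiitxxxx   [S -> i i t]

S ⇒ iSx ⇒ iiSxx ⇒ iiiSxxx ⇒ iiiiSxxxx ⇒ iiiiiitxxxx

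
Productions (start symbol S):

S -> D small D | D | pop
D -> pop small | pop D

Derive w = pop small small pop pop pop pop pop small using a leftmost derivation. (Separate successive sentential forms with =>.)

S => D small D => pop small small D => pop small small pop D => pop small small pop pop D => pop small small pop pop pop D => pop small small pop pop pop pop D => pop small small pop pop pop pop pop small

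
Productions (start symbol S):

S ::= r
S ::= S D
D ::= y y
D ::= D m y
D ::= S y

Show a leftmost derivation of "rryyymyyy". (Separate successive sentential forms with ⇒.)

S ⇒ SD ⇒ SDD ⇒ SDDD ⇒ rDDD ⇒ rSyDD ⇒ rryDD ⇒ rryDmyD ⇒ rryyymyD ⇒ rryyymyyy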